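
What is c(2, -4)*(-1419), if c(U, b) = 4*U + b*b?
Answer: -34056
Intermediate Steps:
c(U, b) = b² + 4*U (c(U, b) = 4*U + b² = b² + 4*U)
c(2, -4)*(-1419) = ((-4)² + 4*2)*(-1419) = (16 + 8)*(-1419) = 24*(-1419) = -34056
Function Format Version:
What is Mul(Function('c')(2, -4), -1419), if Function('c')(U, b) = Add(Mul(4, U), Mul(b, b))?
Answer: -34056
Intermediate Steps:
Function('c')(U, b) = Add(Pow(b, 2), Mul(4, U)) (Function('c')(U, b) = Add(Mul(4, U), Pow(b, 2)) = Add(Pow(b, 2), Mul(4, U)))
Mul(Function('c')(2, -4), -1419) = Mul(Add(Pow(-4, 2), Mul(4, 2)), -1419) = Mul(Add(16, 8), -1419) = Mul(24, -1419) = -34056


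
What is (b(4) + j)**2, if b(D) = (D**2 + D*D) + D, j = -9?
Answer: 729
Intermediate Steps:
b(D) = D + 2*D**2 (b(D) = (D**2 + D**2) + D = 2*D**2 + D = D + 2*D**2)
(b(4) + j)**2 = (4*(1 + 2*4) - 9)**2 = (4*(1 + 8) - 9)**2 = (4*9 - 9)**2 = (36 - 9)**2 = 27**2 = 729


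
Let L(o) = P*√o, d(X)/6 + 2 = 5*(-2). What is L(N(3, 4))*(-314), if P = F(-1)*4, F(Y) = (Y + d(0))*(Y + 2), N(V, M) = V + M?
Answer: 91688*√7 ≈ 2.4258e+5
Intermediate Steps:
d(X) = -72 (d(X) = -12 + 6*(5*(-2)) = -12 + 6*(-10) = -12 - 60 = -72)
N(V, M) = M + V
F(Y) = (-72 + Y)*(2 + Y) (F(Y) = (Y - 72)*(Y + 2) = (-72 + Y)*(2 + Y))
P = -292 (P = (-144 + (-1)² - 70*(-1))*4 = (-144 + 1 + 70)*4 = -73*4 = -292)
L(o) = -292*√o
L(N(3, 4))*(-314) = -292*√(4 + 3)*(-314) = -292*√7*(-314) = 91688*√7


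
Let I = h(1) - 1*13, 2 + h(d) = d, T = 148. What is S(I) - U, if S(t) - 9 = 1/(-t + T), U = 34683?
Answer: -5617187/162 ≈ -34674.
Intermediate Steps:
h(d) = -2 + d
I = -14 (I = (-2 + 1) - 1*13 = -1 - 13 = -14)
S(t) = 9 + 1/(148 - t) (S(t) = 9 + 1/(-t + 148) = 9 + 1/(148 - t))
S(I) - U = (-1333 + 9*(-14))/(-148 - 14) - 1*34683 = (-1333 - 126)/(-162) - 34683 = -1/162*(-1459) - 34683 = 1459/162 - 34683 = -5617187/162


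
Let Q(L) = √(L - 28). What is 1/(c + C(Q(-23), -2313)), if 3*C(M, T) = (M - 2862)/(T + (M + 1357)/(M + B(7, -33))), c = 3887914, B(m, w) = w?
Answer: 222944574672373/866789423510634460310 + 20181*I*√51/866789423510634460310 ≈ 2.5721e-7 + 1.6627e-16*I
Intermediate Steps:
Q(L) = √(-28 + L)
C(M, T) = (-2862 + M)/(3*(T + (1357 + M)/(-33 + M))) (C(M, T) = ((M - 2862)/(T + (M + 1357)/(M - 33)))/3 = ((-2862 + M)/(T + (1357 + M)/(-33 + M)))/3 = (-2862 + M)/(3*(T + (1357 + M)/(-33 + M))))
1/(c + C(Q(-23), -2313)) = 1/(3887914 + (31482 - 965*√(-28 - 23) + (√(-28 - 23))²/3)/(1357 + √(-28 - 23) - 33*(-2313) + √(-28 - 23)*(-2313))) = 1/(3887914 + (31482 - 965*I*√51 + (√(-51))²/3)/(1357 + √(-51) + 76329 + √(-51)*(-2313))) = 1/(3887914 + (31482 - 965*I*√51 + (I*√51)²/3)/(1357 + I*√51 + 76329 + (I*√51)*(-2313))) = 1/(3887914 + (31482 - 965*I*√51 + (⅓)*(-51))/(1357 + I*√51 + 76329 - 2313*I*√51)) = 1/(3887914 + (31482 - 965*I*√51 - 17)/(77686 - 2312*I*√51)) = 1/(3887914 + (31465 - 965*I*√51)/(77686 - 2312*I*√51))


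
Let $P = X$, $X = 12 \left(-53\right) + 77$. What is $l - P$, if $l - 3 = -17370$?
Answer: $-16808$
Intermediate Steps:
$X = -559$ ($X = -636 + 77 = -559$)
$P = -559$
$l = -17367$ ($l = 3 - 17370 = -17367$)
$l - P = -17367 - -559 = -17367 + 559 = -16808$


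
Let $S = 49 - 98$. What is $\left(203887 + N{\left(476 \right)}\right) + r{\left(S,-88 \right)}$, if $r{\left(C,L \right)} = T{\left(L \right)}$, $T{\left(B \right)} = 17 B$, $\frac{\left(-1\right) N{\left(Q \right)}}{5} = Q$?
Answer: $200011$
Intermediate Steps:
$S = -49$
$N{\left(Q \right)} = - 5 Q$
$r{\left(C,L \right)} = 17 L$
$\left(203887 + N{\left(476 \right)}\right) + r{\left(S,-88 \right)} = \left(203887 - 2380\right) + 17 \left(-88\right) = \left(203887 - 2380\right) - 1496 = 201507 - 1496 = 200011$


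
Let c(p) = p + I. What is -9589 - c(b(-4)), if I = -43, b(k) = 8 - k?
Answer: -9558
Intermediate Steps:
c(p) = -43 + p (c(p) = p - 43 = -43 + p)
-9589 - c(b(-4)) = -9589 - (-43 + (8 - 1*(-4))) = -9589 - (-43 + (8 + 4)) = -9589 - (-43 + 12) = -9589 - 1*(-31) = -9589 + 31 = -9558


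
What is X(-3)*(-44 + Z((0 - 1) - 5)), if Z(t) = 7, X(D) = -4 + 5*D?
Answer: 703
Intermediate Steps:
X(-3)*(-44 + Z((0 - 1) - 5)) = (-4 + 5*(-3))*(-44 + 7) = (-4 - 15)*(-37) = -19*(-37) = 703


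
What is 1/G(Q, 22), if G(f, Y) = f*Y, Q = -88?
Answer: -1/1936 ≈ -0.00051653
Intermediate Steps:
G(f, Y) = Y*f
1/G(Q, 22) = 1/(22*(-88)) = 1/(-1936) = -1/1936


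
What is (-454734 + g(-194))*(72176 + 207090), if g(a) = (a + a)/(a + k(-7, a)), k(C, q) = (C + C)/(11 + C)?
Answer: -50161522660964/395 ≈ -1.2699e+11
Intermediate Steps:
k(C, q) = 2*C/(11 + C) (k(C, q) = (2*C)/(11 + C) = 2*C/(11 + C))
g(a) = 2*a/(-7/2 + a) (g(a) = (a + a)/(a + 2*(-7)/(11 - 7)) = (2*a)/(a + 2*(-7)/4) = (2*a)/(a + 2*(-7)*(¼)) = (2*a)/(a - 7/2) = (2*a)/(-7/2 + a) = 2*a/(-7/2 + a))
(-454734 + g(-194))*(72176 + 207090) = (-454734 + 4*(-194)/(-7 + 2*(-194)))*(72176 + 207090) = (-454734 + 4*(-194)/(-7 - 388))*279266 = (-454734 + 4*(-194)/(-395))*279266 = (-454734 + 4*(-194)*(-1/395))*279266 = (-454734 + 776/395)*279266 = -179619154/395*279266 = -50161522660964/395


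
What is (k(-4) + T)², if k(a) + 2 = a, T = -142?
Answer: 21904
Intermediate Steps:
k(a) = -2 + a
(k(-4) + T)² = ((-2 - 4) - 142)² = (-6 - 142)² = (-148)² = 21904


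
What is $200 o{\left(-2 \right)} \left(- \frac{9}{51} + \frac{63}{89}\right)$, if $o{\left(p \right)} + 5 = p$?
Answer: $- \frac{1125600}{1513} \approx -743.95$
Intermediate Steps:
$o{\left(p \right)} = -5 + p$
$200 o{\left(-2 \right)} \left(- \frac{9}{51} + \frac{63}{89}\right) = 200 \left(-5 - 2\right) \left(- \frac{9}{51} + \frac{63}{89}\right) = 200 \left(-7\right) \left(\left(-9\right) \frac{1}{51} + 63 \cdot \frac{1}{89}\right) = - 1400 \left(- \frac{3}{17} + \frac{63}{89}\right) = \left(-1400\right) \frac{804}{1513} = - \frac{1125600}{1513}$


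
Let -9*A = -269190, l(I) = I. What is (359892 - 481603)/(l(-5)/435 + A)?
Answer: -10588857/2602169 ≈ -4.0692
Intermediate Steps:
A = 29910 (A = -⅑*(-269190) = 29910)
(359892 - 481603)/(l(-5)/435 + A) = (359892 - 481603)/(-5/435 + 29910) = -121711/(-5*1/435 + 29910) = -121711/(-1/87 + 29910) = -121711/2602169/87 = -121711*87/2602169 = -10588857/2602169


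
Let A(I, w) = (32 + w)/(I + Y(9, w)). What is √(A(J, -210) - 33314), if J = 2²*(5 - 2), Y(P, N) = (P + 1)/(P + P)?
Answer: 2*I*√106391873/113 ≈ 182.56*I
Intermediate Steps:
Y(P, N) = (1 + P)/(2*P) (Y(P, N) = (1 + P)/((2*P)) = (1 + P)*(1/(2*P)) = (1 + P)/(2*P))
J = 12 (J = 4*3 = 12)
A(I, w) = (32 + w)/(5/9 + I) (A(I, w) = (32 + w)/(I + (½)*(1 + 9)/9) = (32 + w)/(I + (½)*(⅑)*10) = (32 + w)/(I + 5/9) = (32 + w)/(5/9 + I))
√(A(J, -210) - 33314) = √(9*(32 - 210)/(5 + 9*12) - 33314) = √(9*(-178)/(5 + 108) - 33314) = √(9*(-178)/113 - 33314) = √(9*(1/113)*(-178) - 33314) = √(-1602/113 - 33314) = √(-3766084/113) = 2*I*√106391873/113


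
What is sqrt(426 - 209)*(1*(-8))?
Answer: -8*sqrt(217) ≈ -117.85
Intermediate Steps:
sqrt(426 - 209)*(1*(-8)) = sqrt(217)*(-8) = -8*sqrt(217)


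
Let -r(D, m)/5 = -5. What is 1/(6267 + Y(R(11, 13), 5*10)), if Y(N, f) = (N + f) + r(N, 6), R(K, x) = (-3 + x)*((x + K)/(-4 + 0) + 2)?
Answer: 1/6302 ≈ 0.00015868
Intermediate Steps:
r(D, m) = 25 (r(D, m) = -5*(-5) = 25)
R(K, x) = (-3 + x)*(2 - K/4 - x/4) (R(K, x) = (-3 + x)*((K + x)/(-4) + 2) = (-3 + x)*((K + x)*(-¼) + 2) = (-3 + x)*((-K/4 - x/4) + 2) = (-3 + x)*(2 - K/4 - x/4))
Y(N, f) = 25 + N + f (Y(N, f) = (N + f) + 25 = 25 + N + f)
1/(6267 + Y(R(11, 13), 5*10)) = 1/(6267 + (25 + (-6 - ¼*13² + (¾)*11 + (11/4)*13 - ¼*11*13) + 5*10)) = 1/(6267 + (25 + (-6 - ¼*169 + 33/4 + 143/4 - 143/4) + 50)) = 1/(6267 + (25 + (-6 - 169/4 + 33/4 + 143/4 - 143/4) + 50)) = 1/(6267 + (25 - 40 + 50)) = 1/(6267 + 35) = 1/6302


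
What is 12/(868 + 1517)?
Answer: 4/795 ≈ 0.0050314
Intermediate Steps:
12/(868 + 1517) = 12/2385 = (1/2385)*12 = 4/795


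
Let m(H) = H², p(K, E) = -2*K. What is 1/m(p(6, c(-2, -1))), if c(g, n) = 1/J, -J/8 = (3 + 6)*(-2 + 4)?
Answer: 1/144 ≈ 0.0069444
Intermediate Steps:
J = -144 (J = -8*(3 + 6)*(-2 + 4) = -72*2 = -8*18 = -144)
c(g, n) = -1/144 (c(g, n) = 1/(-144) = -1/144)
1/m(p(6, c(-2, -1))) = 1/((-2*6)²) = 1/((-12)²) = 1/144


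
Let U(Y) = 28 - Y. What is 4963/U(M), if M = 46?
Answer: -4963/18 ≈ -275.72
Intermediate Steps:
4963/U(M) = 4963/(28 - 1*46) = 4963/(28 - 46) = 4963/(-18) = 4963*(-1/18) = -4963/18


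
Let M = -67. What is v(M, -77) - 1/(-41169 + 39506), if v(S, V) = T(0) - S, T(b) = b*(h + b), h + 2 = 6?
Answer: 111422/1663 ≈ 67.001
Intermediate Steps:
h = 4 (h = -2 + 6 = 4)
T(b) = b*(4 + b)
v(S, V) = -S (v(S, V) = 0*(4 + 0) - S = 0*4 - S = 0 - S = -S)
v(M, -77) - 1/(-41169 + 39506) = -1*(-67) - 1/(-41169 + 39506) = 67 - 1/(-1663) = 67 - 1*(-1/1663) = 67 + 1/1663 = 111422/1663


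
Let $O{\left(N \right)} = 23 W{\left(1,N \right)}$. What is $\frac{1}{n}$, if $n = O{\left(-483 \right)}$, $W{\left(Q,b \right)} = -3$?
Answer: $- \frac{1}{69} \approx -0.014493$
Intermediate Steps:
$O{\left(N \right)} = -69$ ($O{\left(N \right)} = 23 \left(-3\right) = -69$)
$n = -69$
$\frac{1}{n} = \frac{1}{-69} = - \frac{1}{69}$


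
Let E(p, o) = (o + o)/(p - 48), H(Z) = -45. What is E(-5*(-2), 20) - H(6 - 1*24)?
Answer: 835/19 ≈ 43.947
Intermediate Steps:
E(p, o) = 2*o/(-48 + p) (E(p, o) = (2*o)/(-48 + p) = 2*o/(-48 + p))
E(-5*(-2), 20) - H(6 - 1*24) = 2*20/(-48 - 5*(-2)) - 1*(-45) = 2*20/(-48 + 10) + 45 = 2*20/(-38) + 45 = 2*20*(-1/38) + 45 = -20/19 + 45 = 835/19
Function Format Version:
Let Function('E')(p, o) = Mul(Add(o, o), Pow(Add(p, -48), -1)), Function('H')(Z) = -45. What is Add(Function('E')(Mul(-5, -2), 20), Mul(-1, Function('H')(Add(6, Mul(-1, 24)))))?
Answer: Rational(835, 19) ≈ 43.947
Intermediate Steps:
Function('E')(p, o) = Mul(2, o, Pow(Add(-48, p), -1)) (Function('E')(p, o) = Mul(Mul(2, o), Pow(Add(-48, p), -1)) = Mul(2, o, Pow(Add(-48, p), -1)))
Add(Function('E')(Mul(-5, -2), 20), Mul(-1, Function('H')(Add(6, Mul(-1, 24))))) = Add(Mul(2, 20, Pow(Add(-48, Mul(-5, -2)), -1)), Mul(-1, -45)) = Add(Mul(2, 20, Pow(Add(-48, 10), -1)), 45) = Add(Mul(2, 20, Pow(-38, -1)), 45) = Add(Mul(2, 20, Rational(-1, 38)), 45) = Add(Rational(-20, 19), 45) = Rational(835, 19)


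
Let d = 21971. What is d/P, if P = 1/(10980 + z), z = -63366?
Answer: -1150972806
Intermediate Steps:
P = -1/52386 (P = 1/(10980 - 63366) = 1/(-52386) = -1/52386 ≈ -1.9089e-5)
d/P = 21971/(-1/52386) = 21971*(-52386) = -1150972806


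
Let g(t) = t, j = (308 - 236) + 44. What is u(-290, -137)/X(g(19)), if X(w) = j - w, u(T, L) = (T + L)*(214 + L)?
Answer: -32879/97 ≈ -338.96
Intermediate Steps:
j = 116 (j = 72 + 44 = 116)
u(T, L) = (214 + L)*(L + T) (u(T, L) = (L + T)*(214 + L) = (214 + L)*(L + T))
X(w) = 116 - w
u(-290, -137)/X(g(19)) = ((-137)**2 + 214*(-137) + 214*(-290) - 137*(-290))/(116 - 1*19) = (18769 - 29318 - 62060 + 39730)/(116 - 19) = -32879/97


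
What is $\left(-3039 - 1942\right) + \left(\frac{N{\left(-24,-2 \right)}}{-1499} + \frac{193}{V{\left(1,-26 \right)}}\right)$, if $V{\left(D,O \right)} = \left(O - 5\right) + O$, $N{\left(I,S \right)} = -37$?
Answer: $- \frac{425878781}{85443} \approx -4984.4$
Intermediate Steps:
$V{\left(D,O \right)} = -5 + 2 O$ ($V{\left(D,O \right)} = \left(-5 + O\right) + O = -5 + 2 O$)
$\left(-3039 - 1942\right) + \left(\frac{N{\left(-24,-2 \right)}}{-1499} + \frac{193}{V{\left(1,-26 \right)}}\right) = \left(-3039 - 1942\right) + \left(- \frac{37}{-1499} + \frac{193}{-5 + 2 \left(-26\right)}\right) = -4981 + \left(\left(-37\right) \left(- \frac{1}{1499}\right) + \frac{193}{-5 - 52}\right) = -4981 + \left(\frac{37}{1499} + \frac{193}{-57}\right) = -4981 + \left(\frac{37}{1499} + 193 \left(- \frac{1}{57}\right)\right) = -4981 + \left(\frac{37}{1499} - \frac{193}{57}\right) = -4981 - \frac{287198}{85443} = - \frac{425878781}{85443}$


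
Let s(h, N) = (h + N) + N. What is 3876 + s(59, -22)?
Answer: 3891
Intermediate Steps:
s(h, N) = h + 2*N (s(h, N) = (N + h) + N = h + 2*N)
3876 + s(59, -22) = 3876 + (59 + 2*(-22)) = 3876 + (59 - 44) = 3876 + 15 = 3891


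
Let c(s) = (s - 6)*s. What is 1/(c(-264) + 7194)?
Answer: 1/78474 ≈ 1.2743e-5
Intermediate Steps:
c(s) = s*(-6 + s) (c(s) = (-6 + s)*s = s*(-6 + s))
1/(c(-264) + 7194) = 1/(-264*(-6 - 264) + 7194) = 1/(-264*(-270) + 7194) = 1/(71280 + 7194) = 1/78474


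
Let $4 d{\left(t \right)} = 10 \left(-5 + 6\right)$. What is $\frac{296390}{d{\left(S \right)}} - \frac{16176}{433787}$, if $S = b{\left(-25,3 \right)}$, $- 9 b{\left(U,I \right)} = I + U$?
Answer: $\frac{51428035396}{433787} \approx 1.1856 \cdot 10^{5}$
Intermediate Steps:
$b{\left(U,I \right)} = - \frac{I}{9} - \frac{U}{9}$ ($b{\left(U,I \right)} = - \frac{I + U}{9} = - \frac{I}{9} - \frac{U}{9}$)
$S = \frac{22}{9}$ ($S = \left(- \frac{1}{9}\right) 3 - - \frac{25}{9} = - \frac{1}{3} + \frac{25}{9} = \frac{22}{9} \approx 2.4444$)
$d{\left(t \right)} = \frac{5}{2}$ ($d{\left(t \right)} = \frac{10 \left(-5 + 6\right)}{4} = \frac{10 \cdot 1}{4} = \frac{1}{4} \cdot 10 = \frac{5}{2}$)
$\frac{296390}{d{\left(S \right)}} - \frac{16176}{433787} = \frac{296390}{\frac{5}{2}} - \frac{16176}{433787} = 296390 \cdot \frac{2}{5} - \frac{16176}{433787} = 118556 - \frac{16176}{433787} = \frac{51428035396}{433787}$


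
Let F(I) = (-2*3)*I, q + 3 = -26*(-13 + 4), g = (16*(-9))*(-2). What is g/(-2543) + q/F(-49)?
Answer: 23941/35602 ≈ 0.67246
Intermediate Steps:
g = 288 (g = -144*(-2) = 288)
q = 231 (q = -3 - 26*(-13 + 4) = -3 - 26*(-9) = -3 + 234 = 231)
F(I) = -6*I
g/(-2543) + q/F(-49) = 288/(-2543) + 231/((-6*(-49))) = 288*(-1/2543) + 231/294 = -288/2543 + 231*(1/294) = -288/2543 + 11/14 = 23941/35602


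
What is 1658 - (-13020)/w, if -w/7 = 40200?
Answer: 1110829/670 ≈ 1658.0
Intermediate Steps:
w = -281400 (w = -7*40200 = -281400)
1658 - (-13020)/w = 1658 - (-13020)/(-281400) = 1658 - (-13020)*(-1)/281400 = 1658 - 1*31/670 = 1658 - 31/670 = 1110829/670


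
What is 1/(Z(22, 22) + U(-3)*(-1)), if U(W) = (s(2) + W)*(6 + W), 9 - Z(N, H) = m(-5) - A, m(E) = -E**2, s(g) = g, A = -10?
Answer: 1/27 ≈ 0.037037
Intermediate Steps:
Z(N, H) = 24 (Z(N, H) = 9 - (-1*(-5)**2 - 1*(-10)) = 9 - (-1*25 + 10) = 9 - (-25 + 10) = 9 - 1*(-15) = 9 + 15 = 24)
U(W) = (2 + W)*(6 + W)
1/(Z(22, 22) + U(-3)*(-1)) = 1/(24 + (12 + (-3)**2 + 8*(-3))*(-1)) = 1/(24 + (12 + 9 - 24)*(-1)) = 1/(24 - 3*(-1)) = 1/(24 + 3) = 1/27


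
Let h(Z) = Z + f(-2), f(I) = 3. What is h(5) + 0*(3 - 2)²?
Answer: 8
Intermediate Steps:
h(Z) = 3 + Z (h(Z) = Z + 3 = 3 + Z)
h(5) + 0*(3 - 2)² = (3 + 5) + 0*(3 - 2)² = 8 + 0*1² = 8 + 0*1 = 8 + 0 = 8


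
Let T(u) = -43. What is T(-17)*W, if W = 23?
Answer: -989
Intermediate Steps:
T(-17)*W = -43*23 = -989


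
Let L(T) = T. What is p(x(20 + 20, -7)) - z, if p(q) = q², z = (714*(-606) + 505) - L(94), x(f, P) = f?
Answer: 433873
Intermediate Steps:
z = -432273 (z = (714*(-606) + 505) - 1*94 = (-432684 + 505) - 94 = -432179 - 94 = -432273)
p(x(20 + 20, -7)) - z = (20 + 20)² - 1*(-432273) = 40² + 432273 = 1600 + 432273 = 433873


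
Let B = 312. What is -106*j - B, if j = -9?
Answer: 642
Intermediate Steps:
-106*j - B = -106*(-9) - 1*312 = 954 - 312 = 642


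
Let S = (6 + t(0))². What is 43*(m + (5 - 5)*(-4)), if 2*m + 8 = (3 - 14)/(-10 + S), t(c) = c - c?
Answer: -9417/52 ≈ -181.10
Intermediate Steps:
t(c) = 0
S = 36 (S = (6 + 0)² = 6² = 36)
m = -219/52 (m = -4 + ((3 - 14)/(-10 + 36))/2 = -4 + (-11/26)/2 = -4 + (-11*1/26)/2 = -4 + (½)*(-11/26) = -4 - 11/52 = -219/52 ≈ -4.2115)
43*(m + (5 - 5)*(-4)) = 43*(-219/52 + (5 - 5)*(-4)) = 43*(-219/52 + 0*(-4)) = 43*(-219/52 + 0) = 43*(-219/52) = -9417/52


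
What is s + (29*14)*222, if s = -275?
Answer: 89857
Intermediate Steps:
s + (29*14)*222 = -275 + (29*14)*222 = -275 + 406*222 = -275 + 90132 = 89857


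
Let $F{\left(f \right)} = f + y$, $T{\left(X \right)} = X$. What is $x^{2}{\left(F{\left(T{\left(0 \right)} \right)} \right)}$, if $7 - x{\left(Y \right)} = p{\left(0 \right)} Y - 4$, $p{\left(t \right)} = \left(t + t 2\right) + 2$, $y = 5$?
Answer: $1$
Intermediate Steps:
$F{\left(f \right)} = 5 + f$ ($F{\left(f \right)} = f + 5 = 5 + f$)
$p{\left(t \right)} = 2 + 3 t$ ($p{\left(t \right)} = \left(t + 2 t\right) + 2 = 3 t + 2 = 2 + 3 t$)
$x{\left(Y \right)} = 11 - 2 Y$ ($x{\left(Y \right)} = 7 - \left(\left(2 + 3 \cdot 0\right) Y - 4\right) = 7 - \left(\left(2 + 0\right) Y - 4\right) = 7 - \left(2 Y - 4\right) = 7 - \left(-4 + 2 Y\right) = 11 - 2 Y$)
$x^{2}{\left(F{\left(T{\left(0 \right)} \right)} \right)} = \left(11 - 2 \left(5 + 0\right)\right)^{2} = \left(11 - 10\right)^{2} = 1^{2} = 1$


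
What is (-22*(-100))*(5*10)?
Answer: 110000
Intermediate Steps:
(-22*(-100))*(5*10) = 2200*50 = 110000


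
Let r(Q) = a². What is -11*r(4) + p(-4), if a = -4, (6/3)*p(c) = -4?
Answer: -178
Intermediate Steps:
p(c) = -2 (p(c) = (½)*(-4) = -2)
r(Q) = 16 (r(Q) = (-4)² = 16)
-11*r(4) + p(-4) = -11*16 - 2 = -176 - 2 = -178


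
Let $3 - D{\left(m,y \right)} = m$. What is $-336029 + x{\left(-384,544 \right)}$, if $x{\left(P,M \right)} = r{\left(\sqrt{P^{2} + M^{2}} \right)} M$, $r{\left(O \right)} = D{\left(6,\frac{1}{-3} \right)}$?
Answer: $-337661$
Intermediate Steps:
$D{\left(m,y \right)} = 3 - m$
$r{\left(O \right)} = -3$ ($r{\left(O \right)} = 3 - 6 = -3$)
$x{\left(P,M \right)} = - 3 M$
$-336029 + x{\left(-384,544 \right)} = -336029 - 1632 = -337661$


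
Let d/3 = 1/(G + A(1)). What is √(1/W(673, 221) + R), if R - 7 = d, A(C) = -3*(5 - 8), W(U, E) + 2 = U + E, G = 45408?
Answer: 3*√35464453493351/6751994 ≈ 2.6460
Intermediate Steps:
W(U, E) = -2 + E + U (W(U, E) = -2 + (U + E) = -2 + (E + U) = -2 + E + U)
A(C) = 9 (A(C) = -3*(-3) = 9)
d = 1/15139 (d = 3/(45408 + 9) = 3/45417 = 3*(1/45417) = 1/15139 ≈ 6.6055e-5)
R = 105974/15139 (R = 7 + 1/15139 = 105974/15139 ≈ 7.0001)
√(1/W(673, 221) + R) = √(1/(-2 + 221 + 673) + 105974/15139) = √(1/892 + 105974/15139) = √(94543947/13503988) = 3*√35464453493351/6751994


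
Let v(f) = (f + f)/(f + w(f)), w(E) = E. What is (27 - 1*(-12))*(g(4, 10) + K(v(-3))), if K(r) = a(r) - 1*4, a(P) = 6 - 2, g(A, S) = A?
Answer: 156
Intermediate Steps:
a(P) = 4
v(f) = 1 (v(f) = (f + f)/(f + f) = (2*f)/((2*f)) = (2*f)*(1/(2*f)) = 1)
K(r) = 0 (K(r) = 4 - 1*4 = 4 - 4 = 0)
(27 - 1*(-12))*(g(4, 10) + K(v(-3))) = (27 - 1*(-12))*(4 + 0) = (27 + 12)*4 = 39*4 = 156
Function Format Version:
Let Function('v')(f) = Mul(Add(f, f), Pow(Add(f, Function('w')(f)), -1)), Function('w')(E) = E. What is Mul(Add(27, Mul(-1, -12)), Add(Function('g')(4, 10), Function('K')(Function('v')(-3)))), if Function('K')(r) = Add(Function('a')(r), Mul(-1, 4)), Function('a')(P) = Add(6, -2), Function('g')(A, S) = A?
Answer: 156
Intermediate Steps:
Function('a')(P) = 4
Function('v')(f) = 1 (Function('v')(f) = Mul(Add(f, f), Pow(Add(f, f), -1)) = Mul(Mul(2, f), Pow(Mul(2, f), -1)) = Mul(Mul(2, f), Mul(Rational(1, 2), Pow(f, -1))) = 1)
Function('K')(r) = 0 (Function('K')(r) = Add(4, Mul(-1, 4)) = Add(4, -4) = 0)
Mul(Add(27, Mul(-1, -12)), Add(Function('g')(4, 10), Function('K')(Function('v')(-3)))) = Mul(Add(27, Mul(-1, -12)), Add(4, 0)) = Mul(Add(27, 12), 4) = Mul(39, 4) = 156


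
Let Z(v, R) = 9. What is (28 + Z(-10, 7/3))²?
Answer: 1369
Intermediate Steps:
(28 + Z(-10, 7/3))² = (28 + 9)² = 37² = 1369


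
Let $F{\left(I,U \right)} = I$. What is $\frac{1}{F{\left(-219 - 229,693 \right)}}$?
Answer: $- \frac{1}{448} \approx -0.0022321$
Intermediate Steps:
$\frac{1}{F{\left(-219 - 229,693 \right)}} = \frac{1}{-219 - 229} = \frac{1}{-448} = - \frac{1}{448}$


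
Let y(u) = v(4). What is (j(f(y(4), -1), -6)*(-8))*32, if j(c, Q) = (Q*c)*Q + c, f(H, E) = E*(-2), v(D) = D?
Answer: -18944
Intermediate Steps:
y(u) = 4
f(H, E) = -2*E
j(c, Q) = c + c*Q**2 (j(c, Q) = c*Q**2 + c = c + c*Q**2)
(j(f(y(4), -1), -6)*(-8))*32 = (((-2*(-1))*(1 + (-6)**2))*(-8))*32 = ((2*(1 + 36))*(-8))*32 = ((2*37)*(-8))*32 = (74*(-8))*32 = -592*32 = -18944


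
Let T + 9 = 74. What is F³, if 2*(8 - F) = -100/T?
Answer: 1481544/2197 ≈ 674.35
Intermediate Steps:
T = 65 (T = -9 + 74 = 65)
F = 114/13 (F = 8 - (-50)/65 = 8 - ½*(-20/13) = 8 + 10/13 = 114/13 ≈ 8.7692)
F³ = (114/13)³ = 1481544/2197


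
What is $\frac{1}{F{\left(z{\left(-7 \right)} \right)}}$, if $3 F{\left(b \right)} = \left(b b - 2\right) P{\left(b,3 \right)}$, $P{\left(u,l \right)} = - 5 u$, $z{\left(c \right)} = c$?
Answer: $\frac{3}{1645} \approx 0.0018237$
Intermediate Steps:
$F{\left(b \right)} = - \frac{5 b \left(-2 + b^{2}\right)}{3}$ ($F{\left(b \right)} = \frac{\left(b b - 2\right) \left(- 5 b\right)}{3} = \frac{\left(b^{2} + \left(-4 + 2\right)\right) \left(- 5 b\right)}{3} = \frac{\left(b^{2} - 2\right) \left(- 5 b\right)}{3} = \frac{\left(-2 + b^{2}\right) \left(- 5 b\right)}{3} = \frac{\left(-5\right) b \left(-2 + b^{2}\right)}{3} = - \frac{5 b \left(-2 + b^{2}\right)}{3}$)
$\frac{1}{F{\left(z{\left(-7 \right)} \right)}} = \frac{1}{\frac{5}{3} \left(-7\right) \left(2 - \left(-7\right)^{2}\right)} = \frac{1}{\frac{5}{3} \left(-7\right) \left(2 - 49\right)} = \frac{1}{\frac{5}{3} \left(-7\right) \left(-47\right)} = \frac{1}{\frac{1645}{3}} = \frac{3}{1645}$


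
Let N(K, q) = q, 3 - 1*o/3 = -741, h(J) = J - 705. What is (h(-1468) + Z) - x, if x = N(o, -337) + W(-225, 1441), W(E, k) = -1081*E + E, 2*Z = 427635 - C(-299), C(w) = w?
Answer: -30869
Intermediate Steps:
h(J) = -705 + J
o = 2232 (o = 9 - 3*(-741) = 9 + 2223 = 2232)
Z = 213967 (Z = (427635 - 1*(-299))/2 = (427635 + 299)/2 = (½)*427934 = 213967)
W(E, k) = -1080*E
x = 242663 (x = -337 - 1080*(-225) = -337 + 243000 = 242663)
(h(-1468) + Z) - x = ((-705 - 1468) + 213967) - 1*242663 = (-2173 + 213967) - 242663 = 211794 - 242663 = -30869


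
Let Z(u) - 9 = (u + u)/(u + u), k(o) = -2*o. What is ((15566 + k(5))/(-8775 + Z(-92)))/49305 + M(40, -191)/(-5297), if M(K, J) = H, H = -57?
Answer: 24550624393/2289142647525 ≈ 0.010725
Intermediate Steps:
Z(u) = 10 (Z(u) = 9 + (u + u)/(u + u) = 9 + (2*u)/((2*u)) = 9 + (2*u)*(1/(2*u)) = 9 + 1 = 10)
M(K, J) = -57
((15566 + k(5))/(-8775 + Z(-92)))/49305 + M(40, -191)/(-5297) = ((15566 - 2*5)/(-8775 + 10))/49305 - 57/(-5297) = ((15566 - 10)/(-8765))*(1/49305) - 57*(-1/5297) = (15556*(-1/8765))*(1/49305) + 57/5297 = -15556/8765*1/49305 + 57/5297 = -15556/432158325 + 57/5297 = 24550624393/2289142647525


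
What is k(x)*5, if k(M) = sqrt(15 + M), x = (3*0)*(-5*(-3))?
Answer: 5*sqrt(15) ≈ 19.365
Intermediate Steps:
x = 0 (x = 0*15 = 0)
k(x)*5 = sqrt(15 + 0)*5 = sqrt(15)*5 = 5*sqrt(15)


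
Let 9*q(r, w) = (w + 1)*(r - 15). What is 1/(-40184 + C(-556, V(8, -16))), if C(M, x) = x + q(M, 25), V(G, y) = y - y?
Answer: -9/376502 ≈ -2.3904e-5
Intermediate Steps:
V(G, y) = 0
q(r, w) = (1 + w)*(-15 + r)/9 (q(r, w) = ((w + 1)*(r - 15))/9 = ((1 + w)*(-15 + r))/9 = (1 + w)*(-15 + r)/9)
C(M, x) = -130/3 + x + 26*M/9 (C(M, x) = x + (-5/3 - 5/3*25 + M/9 + (1/9)*M*25) = x + (-5/3 - 125/3 + M/9 + 25*M/9) = x + (-130/3 + 26*M/9) = -130/3 + x + 26*M/9)
1/(-40184 + C(-556, V(8, -16))) = 1/(-40184 + (-130/3 + 0 + (26/9)*(-556))) = 1/(-40184 + (-130/3 + 0 - 14456/9)) = 1/(-40184 - 14846/9) = 1/(-376502/9) = -9/376502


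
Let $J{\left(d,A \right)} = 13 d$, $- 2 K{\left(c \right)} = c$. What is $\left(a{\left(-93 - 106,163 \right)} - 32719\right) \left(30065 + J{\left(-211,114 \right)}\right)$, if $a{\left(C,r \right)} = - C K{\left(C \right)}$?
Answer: $-352959257$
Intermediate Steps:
$K{\left(c \right)} = - \frac{c}{2}$
$a{\left(C,r \right)} = \frac{C^{2}}{2}$ ($a{\left(C,r \right)} = - C \left(- \frac{C}{2}\right) = \frac{C^{2}}{2}$)
$\left(a{\left(-93 - 106,163 \right)} - 32719\right) \left(30065 + J{\left(-211,114 \right)}\right) = \left(\frac{\left(-93 - 106\right)^{2}}{2} - 32719\right) \left(30065 + 13 \left(-211\right)\right) = \left(\frac{\left(-199\right)^{2}}{2} - 32719\right) \left(30065 - 2743\right) = \left(\frac{1}{2} \cdot 39601 - 32719\right) 27322 = \left(\frac{39601}{2} - 32719\right) 27322 = \left(- \frac{25837}{2}\right) 27322 = -352959257$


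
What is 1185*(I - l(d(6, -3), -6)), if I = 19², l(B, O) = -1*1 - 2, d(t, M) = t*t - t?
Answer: 431340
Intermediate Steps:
d(t, M) = t² - t
l(B, O) = -3 (l(B, O) = -1 - 2 = -3)
I = 361
1185*(I - l(d(6, -3), -6)) = 1185*(361 - 1*(-3)) = 1185*(361 + 3) = 1185*364 = 431340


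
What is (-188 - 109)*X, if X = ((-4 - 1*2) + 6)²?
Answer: 0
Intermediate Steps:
X = 0 (X = ((-4 - 2) + 6)² = (-6 + 6)² = 0² = 0)
(-188 - 109)*X = (-188 - 109)*0 = -297*0 = 0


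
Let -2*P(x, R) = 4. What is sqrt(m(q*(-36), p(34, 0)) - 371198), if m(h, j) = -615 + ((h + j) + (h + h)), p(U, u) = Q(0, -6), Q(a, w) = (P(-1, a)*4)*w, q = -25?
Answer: I*sqrt(369065) ≈ 607.51*I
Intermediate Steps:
P(x, R) = -2 (P(x, R) = -1/2*4 = -2)
Q(a, w) = -8*w (Q(a, w) = (-2*4)*w = -8*w)
p(U, u) = 48 (p(U, u) = -8*(-6) = 48)
m(h, j) = -615 + j + 3*h (m(h, j) = -615 + ((h + j) + 2*h) = -615 + (j + 3*h) = -615 + j + 3*h)
sqrt(m(q*(-36), p(34, 0)) - 371198) = sqrt((-615 + 48 + 3*(-25*(-36))) - 371198) = sqrt((-615 + 48 + 3*900) - 371198) = sqrt((-615 + 48 + 2700) - 371198) = sqrt(2133 - 371198) = sqrt(-369065) = I*sqrt(369065)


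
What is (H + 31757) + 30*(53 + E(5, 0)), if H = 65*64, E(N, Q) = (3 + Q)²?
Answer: 37777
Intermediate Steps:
H = 4160
(H + 31757) + 30*(53 + E(5, 0)) = (4160 + 31757) + 30*(53 + (3 + 0)²) = 35917 + 30*(53 + 3²) = 35917 + 30*(53 + 9) = 35917 + 30*62 = 35917 + 1860 = 37777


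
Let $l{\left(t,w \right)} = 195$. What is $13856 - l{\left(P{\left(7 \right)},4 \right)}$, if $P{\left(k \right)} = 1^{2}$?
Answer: $13661$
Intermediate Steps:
$P{\left(k \right)} = 1$
$13856 - l{\left(P{\left(7 \right)},4 \right)} = 13856 - 195 = 13661$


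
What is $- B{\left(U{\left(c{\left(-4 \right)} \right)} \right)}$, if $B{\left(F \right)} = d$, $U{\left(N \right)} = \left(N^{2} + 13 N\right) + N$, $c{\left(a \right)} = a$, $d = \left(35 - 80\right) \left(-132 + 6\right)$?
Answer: $-5670$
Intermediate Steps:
$d = 5670$ ($d = \left(-45\right) \left(-126\right) = 5670$)
$U{\left(N \right)} = N^{2} + 14 N$
$B{\left(F \right)} = 5670$
$- B{\left(U{\left(c{\left(-4 \right)} \right)} \right)} = \left(-1\right) 5670 = -5670$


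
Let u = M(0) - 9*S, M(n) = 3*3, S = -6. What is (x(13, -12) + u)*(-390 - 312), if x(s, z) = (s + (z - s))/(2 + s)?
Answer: -218322/5 ≈ -43664.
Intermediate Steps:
M(n) = 9
x(s, z) = z/(2 + s)
u = 63 (u = 9 - 9*(-6) = 9 + 54 = 63)
(x(13, -12) + u)*(-390 - 312) = (-12/(2 + 13) + 63)*(-390 - 312) = (-12/15 + 63)*(-702) = (-12*1/15 + 63)*(-702) = (-⅘ + 63)*(-702) = (311/5)*(-702) = -218322/5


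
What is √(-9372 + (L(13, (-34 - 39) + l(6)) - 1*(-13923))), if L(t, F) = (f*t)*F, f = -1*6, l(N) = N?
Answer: √9777 ≈ 98.879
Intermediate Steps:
f = -6
L(t, F) = -6*F*t (L(t, F) = (-6*t)*F = -6*F*t)
√(-9372 + (L(13, (-34 - 39) + l(6)) - 1*(-13923))) = √(-9372 + (-6*((-34 - 39) + 6)*13 - 1*(-13923))) = √(-9372 + (-6*(-73 + 6)*13 + 13923)) = √(-9372 + (-6*(-67)*13 + 13923)) = √(-9372 + (5226 + 13923)) = √(-9372 + 19149) = √9777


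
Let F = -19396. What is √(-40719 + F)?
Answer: I*√60115 ≈ 245.18*I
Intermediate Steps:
√(-40719 + F) = √(-40719 - 19396) = √(-60115) = I*√60115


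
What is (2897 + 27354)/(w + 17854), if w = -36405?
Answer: -2327/1427 ≈ -1.6307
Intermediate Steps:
(2897 + 27354)/(w + 17854) = (2897 + 27354)/(-36405 + 17854) = 30251/(-18551) = 30251*(-1/18551) = -2327/1427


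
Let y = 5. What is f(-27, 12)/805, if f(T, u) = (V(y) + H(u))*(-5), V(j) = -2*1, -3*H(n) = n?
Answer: 6/161 ≈ 0.037267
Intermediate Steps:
H(n) = -n/3
V(j) = -2
f(T, u) = 10 + 5*u/3 (f(T, u) = (-2 - u/3)*(-5) = 10 + 5*u/3)
f(-27, 12)/805 = (10 + (5/3)*12)/805 = (10 + 20)*(1/805) = 30*(1/805) = 6/161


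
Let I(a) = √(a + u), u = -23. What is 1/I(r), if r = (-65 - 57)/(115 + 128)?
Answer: -9*I*√17133/5711 ≈ -0.20628*I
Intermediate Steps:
r = -122/243 ≈ -0.50206
I(a) = √(-23 + a) (I(a) = √(a - 23) = √(-23 + a))
1/I(r) = 1/(√(-23 - 122/243)) = 1/(√(-5711/243)) = 1/(I*√17133/27) = -9*I*√17133/5711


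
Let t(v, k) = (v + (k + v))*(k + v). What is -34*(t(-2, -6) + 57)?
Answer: -4658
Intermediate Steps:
t(v, k) = (k + v)*(k + 2*v) (t(v, k) = (k + 2*v)*(k + v) = (k + v)*(k + 2*v))
-34*(t(-2, -6) + 57) = -34*(((-6)**2 + 2*(-2)**2 + 3*(-6)*(-2)) + 57) = -34*((36 + 2*4 + 36) + 57) = -34*((36 + 8 + 36) + 57) = -34*(80 + 57) = -34*137 = -4658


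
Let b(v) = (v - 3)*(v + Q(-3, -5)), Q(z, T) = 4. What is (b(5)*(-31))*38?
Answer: -21204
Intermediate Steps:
b(v) = (-3 + v)*(4 + v) (b(v) = (v - 3)*(v + 4) = (-3 + v)*(4 + v))
(b(5)*(-31))*38 = ((-12 + 5 + 5²)*(-31))*38 = ((-12 + 5 + 25)*(-31))*38 = (18*(-31))*38 = -558*38 = -21204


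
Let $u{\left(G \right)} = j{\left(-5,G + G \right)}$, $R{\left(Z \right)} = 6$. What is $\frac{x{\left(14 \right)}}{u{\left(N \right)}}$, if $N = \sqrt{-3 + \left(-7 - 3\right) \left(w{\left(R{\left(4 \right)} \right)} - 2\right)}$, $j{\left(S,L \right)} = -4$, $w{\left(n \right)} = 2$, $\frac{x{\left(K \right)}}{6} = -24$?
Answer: $36$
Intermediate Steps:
$x{\left(K \right)} = -144$ ($x{\left(K \right)} = 6 \left(-24\right) = -144$)
$N = i \sqrt{3}$ ($N = \sqrt{-3 + \left(-7 - 3\right) \left(2 - 2\right)} = \sqrt{-3 + \left(-7 - 3\right) 0} = \sqrt{-3 - 0} = \sqrt{-3 + 0} = \sqrt{-3} = i \sqrt{3} \approx 1.732 i$)
$u{\left(G \right)} = -4$
$\frac{x{\left(14 \right)}}{u{\left(N \right)}} = - \frac{144}{-4} = \left(-144\right) \left(- \frac{1}{4}\right) = 36$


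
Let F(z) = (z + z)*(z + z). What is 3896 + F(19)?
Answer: 5340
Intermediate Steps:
F(z) = 4*z**2 (F(z) = (2*z)*(2*z) = 4*z**2)
3896 + F(19) = 3896 + 4*19**2 = 3896 + 4*361 = 3896 + 1444 = 5340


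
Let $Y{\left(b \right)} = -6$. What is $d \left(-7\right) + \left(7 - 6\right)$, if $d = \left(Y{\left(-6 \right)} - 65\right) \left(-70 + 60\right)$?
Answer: $-4969$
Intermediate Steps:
$d = 710$ ($d = \left(-6 - 65\right) \left(-70 + 60\right) = \left(-71\right) \left(-10\right) = 710$)
$d \left(-7\right) + \left(7 - 6\right) = 710 \left(-7\right) + \left(7 - 6\right) = -4970 + \left(7 - 6\right) = -4970 + 1 = -4969$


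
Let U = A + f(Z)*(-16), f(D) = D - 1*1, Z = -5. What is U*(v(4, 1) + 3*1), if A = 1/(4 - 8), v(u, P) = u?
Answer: 2681/4 ≈ 670.25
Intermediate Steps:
f(D) = -1 + D (f(D) = D - 1 = -1 + D)
A = -¼ (A = 1/(-4) = -¼ ≈ -0.25000)
U = 383/4 (U = -¼ + (-1 - 5)*(-16) = -¼ - 6*(-16) = -¼ + 96 = 383/4 ≈ 95.750)
U*(v(4, 1) + 3*1) = 383*(4 + 3*1)/4 = 383*(4 + 3)/4 = (383/4)*7 = 2681/4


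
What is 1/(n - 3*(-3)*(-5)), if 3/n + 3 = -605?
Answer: -608/27363 ≈ -0.022220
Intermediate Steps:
n = -3/608 (n = 3/(-3 - 605) = 3/(-608) = 3*(-1/608) = -3/608 ≈ -0.0049342)
1/(n - 3*(-3)*(-5)) = 1/(-3/608 - 3*(-3)*(-5)) = 1/(-3/608 + 9*(-5)) = 1/(-3/608 - 45) = 1/(-27363/608) = -608/27363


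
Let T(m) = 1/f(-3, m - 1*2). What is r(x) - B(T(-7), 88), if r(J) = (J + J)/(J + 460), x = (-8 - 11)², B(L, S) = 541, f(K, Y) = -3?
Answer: -443439/821 ≈ -540.12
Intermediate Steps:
T(m) = -⅓ (T(m) = 1/(-3) = -⅓)
x = 361 (x = (-19)² = 361)
r(J) = 2*J/(460 + J) (r(J) = (2*J)/(460 + J) = 2*J/(460 + J))
r(x) - B(T(-7), 88) = 2*361/(460 + 361) - 1*541 = 2*361/821 - 541 = 2*361*(1/821) - 541 = 722/821 - 541 = -443439/821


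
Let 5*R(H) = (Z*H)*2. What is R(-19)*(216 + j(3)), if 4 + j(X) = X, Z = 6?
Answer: -9804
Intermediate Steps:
R(H) = 12*H/5 (R(H) = ((6*H)*2)/5 = (12*H)/5 = 12*H/5)
j(X) = -4 + X
R(-19)*(216 + j(3)) = ((12/5)*(-19))*(216 + (-4 + 3)) = -228*(216 - 1)/5 = -228/5*215 = -9804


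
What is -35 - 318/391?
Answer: -14003/391 ≈ -35.813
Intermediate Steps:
-35 - 318/391 = -14003/391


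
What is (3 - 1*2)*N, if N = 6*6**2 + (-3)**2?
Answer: 225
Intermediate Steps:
N = 225 (N = 6*36 + 9 = 216 + 9 = 225)
(3 - 1*2)*N = (3 - 1*2)*225 = (3 - 2)*225 = 1*225 = 225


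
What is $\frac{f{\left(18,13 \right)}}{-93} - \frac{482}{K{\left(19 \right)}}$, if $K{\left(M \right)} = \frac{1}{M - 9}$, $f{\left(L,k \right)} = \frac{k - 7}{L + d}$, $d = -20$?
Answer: $- \frac{149419}{31} \approx -4820.0$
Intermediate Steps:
$f{\left(L,k \right)} = \frac{-7 + k}{-20 + L}$ ($f{\left(L,k \right)} = \frac{k - 7}{L - 20} = \frac{-7 + k}{-20 + L}$)
$K{\left(M \right)} = \frac{1}{-9 + M}$
$\frac{f{\left(18,13 \right)}}{-93} - \frac{482}{K{\left(19 \right)}} = \frac{\frac{1}{-20 + 18} \left(-7 + 13\right)}{-93} - \frac{482}{\frac{1}{-9 + 19}} = \frac{1}{-2} \cdot 6 \left(- \frac{1}{93}\right) - \frac{482}{\frac{1}{10}} = \left(- \frac{1}{2}\right) 6 \left(- \frac{1}{93}\right) - 482 \frac{1}{\frac{1}{10}} = \left(-3\right) \left(- \frac{1}{93}\right) - 4820 = \frac{1}{31} - 4820 = - \frac{149419}{31}$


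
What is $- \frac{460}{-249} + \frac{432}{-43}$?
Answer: $- \frac{87788}{10707} \approx -8.1991$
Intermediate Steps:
$- \frac{460}{-249} + \frac{432}{-43} = \left(-460\right) \left(- \frac{1}{249}\right) + 432 \left(- \frac{1}{43}\right) = \frac{460}{249} - \frac{432}{43} = - \frac{87788}{10707}$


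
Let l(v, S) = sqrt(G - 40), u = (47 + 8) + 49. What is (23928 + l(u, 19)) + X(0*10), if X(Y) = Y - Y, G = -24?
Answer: 23928 + 8*I ≈ 23928.0 + 8.0*I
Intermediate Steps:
u = 104 (u = 55 + 49 = 104)
l(v, S) = 8*I (l(v, S) = sqrt(-24 - 40) = sqrt(-64) = 8*I)
X(Y) = 0
(23928 + l(u, 19)) + X(0*10) = (23928 + 8*I) + 0 = 23928 + 8*I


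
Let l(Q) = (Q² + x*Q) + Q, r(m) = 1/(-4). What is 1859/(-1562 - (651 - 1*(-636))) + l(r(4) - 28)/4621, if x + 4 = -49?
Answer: -3100477/19149424 ≈ -0.16191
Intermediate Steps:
x = -53 (x = -4 - 49 = -53)
r(m) = -¼
l(Q) = Q² - 52*Q (l(Q) = (Q² - 53*Q) + Q = Q² - 52*Q)
1859/(-1562 - (651 - 1*(-636))) + l(r(4) - 28)/4621 = 1859/(-1562 - (651 - 1*(-636))) + ((-¼ - 28)*(-52 + (-¼ - 28)))/4621 = 1859/(-1562 - (651 + 636)) - 113*(-52 - 113/4)/4*(1/4621) = 1859/(-1562 - 1*1287) - 113/4*(-321/4)*(1/4621) = 1859/(-1562 - 1287) + (36273/16)*(1/4621) = 1859/(-2849) + 36273/73936 = 1859*(-1/2849) + 36273/73936 = -169/259 + 36273/73936 = -3100477/19149424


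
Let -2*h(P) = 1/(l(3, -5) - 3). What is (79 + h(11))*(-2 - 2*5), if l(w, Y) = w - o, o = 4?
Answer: -1899/2 ≈ -949.50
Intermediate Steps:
l(w, Y) = -4 + w (l(w, Y) = w - 1*4 = w - 4 = -4 + w)
h(P) = ⅛ (h(P) = -1/(2*((-4 + 3) - 3)) = -1/(2*(-1 - 3)) = -½/(-4) = -½*(-¼) = ⅛)
(79 + h(11))*(-2 - 2*5) = (79 + ⅛)*(-2 - 2*5) = 633*(-2 - 10)/8 = (633/8)*(-12) = -1899/2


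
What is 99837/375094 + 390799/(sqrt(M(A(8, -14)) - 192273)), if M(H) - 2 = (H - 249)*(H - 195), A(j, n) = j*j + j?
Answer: 99837/375094 - 390799*I*sqrt(1705)/17050 ≈ 0.26617 - 946.44*I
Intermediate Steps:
A(j, n) = j + j**2 (A(j, n) = j**2 + j = j + j**2)
M(H) = 2 + (-249 + H)*(-195 + H) (M(H) = 2 + (H - 249)*(H - 195) = 2 + (-249 + H)*(-195 + H))
99837/375094 + 390799/(sqrt(M(A(8, -14)) - 192273)) = 99837/375094 + 390799/(sqrt((48557 + (8*(1 + 8))**2 - 3552*(1 + 8)) - 192273)) = 99837*(1/375094) + 390799/(sqrt((48557 + (8*9)**2 - 3552*9) - 192273)) = 99837/375094 + 390799/(sqrt((48557 + 72**2 - 444*72) - 192273)) = 99837/375094 + 390799/(sqrt((48557 + 5184 - 31968) - 192273)) = 99837/375094 + 390799/(sqrt(21773 - 192273)) = 99837/375094 + 390799/(sqrt(-170500)) = 99837/375094 + 390799/((10*I*sqrt(1705))) = 99837/375094 + 390799*(-I*sqrt(1705)/17050) = 99837/375094 - 390799*I*sqrt(1705)/17050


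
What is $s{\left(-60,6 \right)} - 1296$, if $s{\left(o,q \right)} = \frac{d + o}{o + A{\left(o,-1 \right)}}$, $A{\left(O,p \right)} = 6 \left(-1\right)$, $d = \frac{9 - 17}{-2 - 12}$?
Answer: $- \frac{299168}{231} \approx -1295.1$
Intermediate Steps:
$d = \frac{4}{7}$ ($d = - \frac{8}{-14} = \left(-8\right) \left(- \frac{1}{14}\right) = \frac{4}{7} \approx 0.57143$)
$A{\left(O,p \right)} = -6$
$s{\left(o,q \right)} = \frac{\frac{4}{7} + o}{-6 + o}$ ($s{\left(o,q \right)} = \frac{\frac{4}{7} + o}{o - 6} = \frac{\frac{4}{7} + o}{-6 + o}$)
$s{\left(-60,6 \right)} - 1296 = \frac{\frac{4}{7} - 60}{-6 - 60} - 1296 = \frac{1}{-66} \left(- \frac{416}{7}\right) - 1296 = \left(- \frac{1}{66}\right) \left(- \frac{416}{7}\right) - 1296 = \frac{208}{231} - 1296 = - \frac{299168}{231}$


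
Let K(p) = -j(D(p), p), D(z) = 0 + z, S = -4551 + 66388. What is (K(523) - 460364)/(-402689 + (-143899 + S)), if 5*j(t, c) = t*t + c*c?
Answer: 2848878/2423755 ≈ 1.1754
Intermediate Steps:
S = 61837
D(z) = z
j(t, c) = c²/5 + t²/5 (j(t, c) = (t*t + c*c)/5 = (t² + c²)/5 = (c² + t²)/5 = c²/5 + t²/5)
K(p) = -2*p²/5 (K(p) = -(p²/5 + p²/5) = -2*p²/5)
(K(523) - 460364)/(-402689 + (-143899 + S)) = (-⅖*523² - 460364)/(-402689 + (-143899 + 61837)) = (-⅖*273529 - 460364)/(-402689 - 82062) = (-547058/5 - 460364)/(-484751) = -2848878/5*(-1/484751) = 2848878/2423755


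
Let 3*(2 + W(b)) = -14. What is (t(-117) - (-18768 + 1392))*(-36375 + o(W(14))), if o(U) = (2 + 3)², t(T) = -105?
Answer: -627800850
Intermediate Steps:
W(b) = -20/3 (W(b) = -2 + (⅓)*(-14) = -2 - 14/3 = -20/3)
o(U) = 25 (o(U) = 5² = 25)
(t(-117) - (-18768 + 1392))*(-36375 + o(W(14))) = (-105 - (-18768 + 1392))*(-36375 + 25) = (-105 - 1*(-17376))*(-36350) = (-105 + 17376)*(-36350) = 17271*(-36350) = -627800850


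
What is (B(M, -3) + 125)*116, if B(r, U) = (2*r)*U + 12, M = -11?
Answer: 23548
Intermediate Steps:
B(r, U) = 12 + 2*U*r (B(r, U) = 2*U*r + 12 = 12 + 2*U*r)
(B(M, -3) + 125)*116 = ((12 + 2*(-3)*(-11)) + 125)*116 = ((12 + 66) + 125)*116 = (78 + 125)*116 = 203*116 = 23548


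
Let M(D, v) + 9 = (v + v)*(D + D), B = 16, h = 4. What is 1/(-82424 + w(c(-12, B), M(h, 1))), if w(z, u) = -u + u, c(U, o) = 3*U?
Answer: -1/82424 ≈ -1.2132e-5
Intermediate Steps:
M(D, v) = -9 + 4*D*v (M(D, v) = -9 + (v + v)*(D + D) = -9 + (2*v)*(2*D) = -9 + 4*D*v)
w(z, u) = 0
1/(-82424 + w(c(-12, B), M(h, 1))) = 1/(-82424 + 0) = 1/(-82424) = -1/82424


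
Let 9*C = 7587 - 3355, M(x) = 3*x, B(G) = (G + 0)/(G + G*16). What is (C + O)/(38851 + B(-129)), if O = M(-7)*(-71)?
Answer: 300067/5944212 ≈ 0.050481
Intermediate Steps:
B(G) = 1/17 (B(G) = G/(G + 16*G) = G/((17*G)) = G*(1/(17*G)) = 1/17)
O = 1491 (O = (3*(-7))*(-71) = -21*(-71) = 1491)
C = 4232/9 (C = (7587 - 3355)/9 = (1/9)*4232 = 4232/9 ≈ 470.22)
(C + O)/(38851 + B(-129)) = (4232/9 + 1491)/(38851 + 1/17) = 17651/(9*(660468/17)) = (17651/9)*(17/660468) = 300067/5944212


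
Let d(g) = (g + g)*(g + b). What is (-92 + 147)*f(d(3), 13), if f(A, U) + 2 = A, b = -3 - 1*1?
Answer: -440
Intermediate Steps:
b = -4 (b = -3 - 1 = -4)
d(g) = 2*g*(-4 + g) (d(g) = (g + g)*(g - 4) = (2*g)*(-4 + g) = 2*g*(-4 + g))
f(A, U) = -2 + A
(-92 + 147)*f(d(3), 13) = (-92 + 147)*(-2 + 2*3*(-4 + 3)) = 55*(-2 + 2*3*(-1)) = 55*(-2 - 6) = 55*(-8) = -440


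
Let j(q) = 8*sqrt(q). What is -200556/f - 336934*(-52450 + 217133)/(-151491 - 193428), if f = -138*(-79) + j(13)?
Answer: 1648516373028092564/10248644816367 + 401112*sqrt(13)/29713193 ≈ 1.6085e+5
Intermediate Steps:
f = 10902 + 8*sqrt(13) (f = -138*(-79) + 8*sqrt(13) = 10902 + 8*sqrt(13) ≈ 10931.)
-200556/f - 336934*(-52450 + 217133)/(-151491 - 193428) = -200556/(10902 + 8*sqrt(13)) - 336934*(-52450 + 217133)/(-151491 - 193428) = -200556/(10902 + 8*sqrt(13)) - 336934/((-344919/164683)) = -200556/(10902 + 8*sqrt(13)) - 336934/((-344919*1/164683)) = -200556/(10902 + 8*sqrt(13)) - 336934/(-344919/164683) = -200556/(10902 + 8*sqrt(13)) - 336934*(-164683/344919) = -200556/(10902 + 8*sqrt(13)) + 55487301922/344919 = 55487301922/344919 - 200556/(10902 + 8*sqrt(13))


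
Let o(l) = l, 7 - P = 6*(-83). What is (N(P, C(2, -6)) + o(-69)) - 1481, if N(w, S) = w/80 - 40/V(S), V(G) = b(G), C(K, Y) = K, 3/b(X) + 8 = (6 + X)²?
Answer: -109937/48 ≈ -2290.4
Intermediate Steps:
b(X) = 3/(-8 + (6 + X)²)
P = 505 (P = 7 - 6*(-83) = 7 - 1*(-498) = 7 + 498 = 505)
V(G) = 3/(-8 + (6 + G)²)
N(w, S) = 320/3 - 40*(6 + S)²/3 + w/80 (N(w, S) = w/80 - (-320/3 + 40*(6 + S)²/3) = w*(1/80) - 40*(-8/3 + (6 + S)²/3) = w/80 + (320/3 - 40*(6 + S)²/3) = 320/3 - 40*(6 + S)²/3 + w/80)
(N(P, C(2, -6)) + o(-69)) - 1481 = ((320/3 - 40*(6 + 2)²/3 + (1/80)*505) - 69) - 1481 = ((320/3 - 40/3*8² + 101/16) - 69) - 1481 = ((320/3 - 40/3*64 + 101/16) - 69) - 1481 = ((320/3 - 2560/3 + 101/16) - 69) - 1481 = (-35537/48 - 69) - 1481 = -38849/48 - 1481 = -109937/48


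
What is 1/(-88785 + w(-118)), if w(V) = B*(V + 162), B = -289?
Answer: -1/101501 ≈ -9.8521e-6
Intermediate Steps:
w(V) = -46818 - 289*V (w(V) = -289*(V + 162) = -289*(162 + V) = -46818 - 289*V)
1/(-88785 + w(-118)) = 1/(-88785 + (-46818 - 289*(-118))) = 1/(-88785 + (-46818 + 34102)) = 1/(-88785 - 12716) = 1/(-101501) = -1/101501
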